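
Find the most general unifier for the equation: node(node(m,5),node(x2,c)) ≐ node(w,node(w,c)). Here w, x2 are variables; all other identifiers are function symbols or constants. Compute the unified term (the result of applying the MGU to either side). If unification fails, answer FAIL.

Decompose node/2: node(m,5) ≐ w,  node(x2,c) ≐ node(w,c).
Bind w := node(m,5); substituting into the remaining equation gives: node(x2,c) ≐ node(node(m,5),c).
Decompose node/2: x2 ≐ node(m,5),  c ≐ c.
Bind x2 := node(m,5); no other remaining equation mentions x2.
Delete trivial equation c ≐ c.
Applying the MGU to either side gives node(node(m,5),node(node(m,5),c)).

node(node(m,5),node(node(m,5),c))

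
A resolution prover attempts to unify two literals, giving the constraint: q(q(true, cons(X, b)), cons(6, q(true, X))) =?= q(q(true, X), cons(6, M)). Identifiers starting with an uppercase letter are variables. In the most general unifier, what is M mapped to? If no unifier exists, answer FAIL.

FAIL

Decompose q/2: q(true, cons(X, b)) =?= q(true, X),  cons(6, q(true, X)) =?= cons(6, M).
Decompose q/2: true =?= true,  cons(X, b) =?= X.
Delete trivial equation true =?= true.
Occurs check fails: X occurs in cons(X, b); the equation X =?= cons(X, b) has no finite solution.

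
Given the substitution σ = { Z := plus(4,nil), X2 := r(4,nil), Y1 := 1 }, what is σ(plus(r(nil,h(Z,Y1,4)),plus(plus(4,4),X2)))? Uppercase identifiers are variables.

plus(r(nil,h(plus(4,nil),1,4)),plus(plus(4,4),r(4,nil)))

Replace each occurrence of Z with plus(4,nil).
Replace each occurrence of X2 with r(4,nil).
Replace each occurrence of Y1 with 1.
Result: plus(r(nil,h(plus(4,nil),1,4)),plus(plus(4,4),r(4,nil))).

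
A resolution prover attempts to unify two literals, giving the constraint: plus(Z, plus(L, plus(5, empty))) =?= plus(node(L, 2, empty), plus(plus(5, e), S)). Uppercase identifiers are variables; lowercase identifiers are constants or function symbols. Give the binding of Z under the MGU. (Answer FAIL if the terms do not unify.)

Decompose plus/2: Z =?= node(L, 2, empty),  plus(L, plus(5, empty)) =?= plus(plus(5, e), S).
Bind Z := node(L, 2, empty); no other remaining equation mentions Z.
Decompose plus/2: L =?= plus(5, e),  plus(5, empty) =?= S.
Bind L := plus(5, e); no other remaining equation mentions L. Substituting into the earlier binding gives Z := node(plus(5, e), 2, empty).
Bind S := plus(5, empty).
MGU = { Z ↦ node(plus(5, e), 2, empty), L ↦ plus(5, e), S ↦ plus(5, empty) }, so Z ↦ node(plus(5, e), 2, empty).

node(plus(5, e), 2, empty)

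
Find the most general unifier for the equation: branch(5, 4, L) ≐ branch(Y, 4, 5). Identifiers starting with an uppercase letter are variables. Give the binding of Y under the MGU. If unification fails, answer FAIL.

Decompose branch/3: 5 ≐ Y,  4 ≐ 4,  L ≐ 5.
Bind Y := 5; no other remaining equation mentions Y.
Delete trivial equation 4 ≐ 4.
Bind L := 5.
MGU = { Y -> 5, L -> 5 }, so Y -> 5.

5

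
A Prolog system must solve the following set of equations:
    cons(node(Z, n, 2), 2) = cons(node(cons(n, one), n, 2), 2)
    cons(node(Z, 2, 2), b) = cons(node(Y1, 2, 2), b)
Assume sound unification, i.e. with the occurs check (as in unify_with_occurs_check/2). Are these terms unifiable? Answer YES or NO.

Decompose cons/2: node(Z, n, 2) = node(cons(n, one), n, 2),  2 = 2.
Decompose node/3: Z = cons(n, one),  n = n,  2 = 2.
Bind Z := cons(n, one); substituting into the one remaining equation that mentions Z gives: cons(node(cons(n, one), 2, 2), b) = cons(node(Y1, 2, 2), b).
Delete trivial equation n = n.
Delete trivial equation 2 = 2.
Delete trivial equation 2 = 2.
Decompose cons/2: node(cons(n, one), 2, 2) = node(Y1, 2, 2),  b = b.
Decompose node/3: cons(n, one) = Y1,  2 = 2,  2 = 2.
Bind Y1 := cons(n, one); no other remaining equation mentions Y1.
Delete trivial equation 2 = 2.
Delete trivial equation 2 = 2.
Delete trivial equation b = b.
No equations remain and no clash or occurs-check failure arose, so a unifier exists.

YES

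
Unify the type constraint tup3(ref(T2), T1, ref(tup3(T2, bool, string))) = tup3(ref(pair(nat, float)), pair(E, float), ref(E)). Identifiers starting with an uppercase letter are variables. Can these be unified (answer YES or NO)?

Decompose tup3/3: ref(T2) = ref(pair(nat, float)),  T1 = pair(E, float),  ref(tup3(T2, bool, string)) = ref(E).
Decompose ref/1: T2 = pair(nat, float).
Bind T2 := pair(nat, float); substituting into the one remaining equation that mentions T2 gives: ref(tup3(pair(nat, float), bool, string)) = ref(E).
Bind T1 := pair(E, float); no other remaining equation mentions T1.
Decompose ref/1: tup3(pair(nat, float), bool, string) = E.
Bind E := tup3(pair(nat, float), bool, string). Substituting into the earlier binding gives T1 := pair(tup3(pair(nat, float), bool, string), float).
No equations remain and no clash or occurs-check failure arose, so a unifier exists.

YES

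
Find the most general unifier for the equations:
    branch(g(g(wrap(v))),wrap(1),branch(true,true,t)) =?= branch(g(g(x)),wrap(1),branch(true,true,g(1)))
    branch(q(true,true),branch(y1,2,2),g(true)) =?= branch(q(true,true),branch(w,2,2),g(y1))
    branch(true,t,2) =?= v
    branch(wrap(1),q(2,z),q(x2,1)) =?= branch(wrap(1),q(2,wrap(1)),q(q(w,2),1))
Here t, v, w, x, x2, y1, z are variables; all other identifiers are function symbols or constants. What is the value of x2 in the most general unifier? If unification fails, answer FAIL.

q(true,2)

Decompose branch/3: g(g(wrap(v))) =?= g(g(x)),  wrap(1) =?= wrap(1),  branch(true,true,t) =?= branch(true,true,g(1)).
Decompose g/1: g(wrap(v)) =?= g(x).
Decompose g/1: wrap(v) =?= x.
Bind x := wrap(v); no other remaining equation mentions x.
Delete trivial equation wrap(1) =?= wrap(1).
Decompose branch/3: true =?= true,  true =?= true,  t =?= g(1).
Delete trivial equation true =?= true.
Delete trivial equation true =?= true.
Bind t := g(1); substituting into the one remaining equation that mentions t gives: branch(true,g(1),2) =?= v.
Decompose branch/3: q(true,true) =?= q(true,true),  branch(y1,2,2) =?= branch(w,2,2),  g(true) =?= g(y1).
Delete trivial equation q(true,true) =?= q(true,true).
Decompose branch/3: y1 =?= w,  2 =?= 2,  2 =?= 2.
Bind y1 := w; substituting into the one remaining equation that mentions y1 gives: g(true) =?= g(w).
Delete trivial equation 2 =?= 2.
Delete trivial equation 2 =?= 2.
Decompose g/1: true =?= w.
Bind w := true; substituting into the one remaining equation that mentions w gives: branch(wrap(1),q(2,z),q(x2,1)) =?= branch(wrap(1),q(2,wrap(1)),q(q(true,2),1)). Substituting into the earlier binding gives y1 := true.
Bind v := branch(true,g(1),2); no other remaining equation mentions v. Substituting into the earlier binding gives x := wrap(branch(true,g(1),2)).
Decompose branch/3: wrap(1) =?= wrap(1),  q(2,z) =?= q(2,wrap(1)),  q(x2,1) =?= q(q(true,2),1).
Delete trivial equation wrap(1) =?= wrap(1).
Decompose q/2: 2 =?= 2,  z =?= wrap(1).
Delete trivial equation 2 =?= 2.
Bind z := wrap(1); no other remaining equation mentions z.
Decompose q/2: x2 =?= q(true,2),  1 =?= 1.
Bind x2 := q(true,2); no other remaining equation mentions x2.
Delete trivial equation 1 =?= 1.
MGU = { x -> wrap(branch(true,g(1),2)), t -> g(1), y1 -> true, w -> true, v -> branch(true,g(1),2), z -> wrap(1), x2 -> q(true,2) }, so x2 -> q(true,2).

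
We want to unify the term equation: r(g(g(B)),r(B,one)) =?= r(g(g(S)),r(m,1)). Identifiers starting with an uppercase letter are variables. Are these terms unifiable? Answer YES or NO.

NO

Decompose r/2: g(g(B)) =?= g(g(S)),  r(B,one) =?= r(m,1).
Decompose g/1: g(B) =?= g(S).
Decompose g/1: B =?= S.
Bind B := S; substituting into the remaining equation gives: r(S,one) =?= r(m,1).
Decompose r/2: S =?= m,  one =?= 1.
Bind S := m; no other remaining equation mentions S. Substituting into the earlier binding gives B := m.
Clash: constants one and 1 differ; no unifier exists.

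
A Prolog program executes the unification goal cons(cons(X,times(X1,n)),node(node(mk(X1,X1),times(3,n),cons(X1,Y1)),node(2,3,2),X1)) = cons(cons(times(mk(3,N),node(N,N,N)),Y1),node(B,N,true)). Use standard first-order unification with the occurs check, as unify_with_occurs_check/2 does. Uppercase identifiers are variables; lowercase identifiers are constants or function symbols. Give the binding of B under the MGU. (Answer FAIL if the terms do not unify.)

Decompose cons/2: cons(X,times(X1,n)) = cons(times(mk(3,N),node(N,N,N)),Y1),  node(node(mk(X1,X1),times(3,n),cons(X1,Y1)),node(2,3,2),X1) = node(B,N,true).
Decompose cons/2: X = times(mk(3,N),node(N,N,N)),  times(X1,n) = Y1.
Bind X := times(mk(3,N),node(N,N,N)); no other remaining equation mentions X.
Bind Y1 := times(X1,n); substituting into the remaining equation gives: node(node(mk(X1,X1),times(3,n),cons(X1,times(X1,n))),node(2,3,2),X1) = node(B,N,true).
Decompose node/3: node(mk(X1,X1),times(3,n),cons(X1,times(X1,n))) = B,  node(2,3,2) = N,  X1 = true.
Bind B := node(mk(X1,X1),times(3,n),cons(X1,times(X1,n))); no other remaining equation mentions B.
Bind N := node(2,3,2); no other remaining equation mentions N. Substituting into the earlier binding gives X := times(mk(3,node(2,3,2)),node(node(2,3,2),node(2,3,2),node(2,3,2))).
Bind X1 := true. Substituting into the earlier bindings gives Y1 := times(true,n), B := node(mk(true,true),times(3,n),cons(true,times(true,n))).
MGU = { X = times(mk(3,node(2,3,2)),node(node(2,3,2),node(2,3,2),node(2,3,2))), Y1 = times(true,n), B = node(mk(true,true),times(3,n),cons(true,times(true,n))), N = node(2,3,2), X1 = true }, so B = node(mk(true,true),times(3,n),cons(true,times(true,n))).

node(mk(true,true),times(3,n),cons(true,times(true,n)))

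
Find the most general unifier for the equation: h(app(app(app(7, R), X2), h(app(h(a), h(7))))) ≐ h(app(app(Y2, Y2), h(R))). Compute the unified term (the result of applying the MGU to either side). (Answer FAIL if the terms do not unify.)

Decompose h/1: app(app(app(7, R), X2), h(app(h(a), h(7)))) ≐ app(app(Y2, Y2), h(R)).
Decompose app/2: app(app(7, R), X2) ≐ app(Y2, Y2),  h(app(h(a), h(7))) ≐ h(R).
Decompose app/2: app(7, R) ≐ Y2,  X2 ≐ Y2.
Bind Y2 := app(7, R); substituting into the one remaining equation that mentions Y2 gives: X2 ≐ app(7, R).
Bind X2 := app(7, R); no other remaining equation mentions X2.
Decompose h/1: app(h(a), h(7)) ≐ R.
Bind R := app(h(a), h(7)). Substituting into the earlier bindings gives Y2 := app(7, app(h(a), h(7))), X2 := app(7, app(h(a), h(7))).
Applying the MGU to either side gives h(app(app(app(7, app(h(a), h(7))), app(7, app(h(a), h(7)))), h(app(h(a), h(7))))).

h(app(app(app(7, app(h(a), h(7))), app(7, app(h(a), h(7)))), h(app(h(a), h(7)))))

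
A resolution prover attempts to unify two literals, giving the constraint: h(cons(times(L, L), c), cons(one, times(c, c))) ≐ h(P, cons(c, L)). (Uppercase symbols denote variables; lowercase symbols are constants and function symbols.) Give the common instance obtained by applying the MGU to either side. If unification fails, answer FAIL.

Decompose h/2: cons(times(L, L), c) ≐ P,  cons(one, times(c, c)) ≐ cons(c, L).
Bind P := cons(times(L, L), c); no other remaining equation mentions P.
Decompose cons/2: one ≐ c,  times(c, c) ≐ L.
Clash: constants one and c differ; no unifier exists.

FAIL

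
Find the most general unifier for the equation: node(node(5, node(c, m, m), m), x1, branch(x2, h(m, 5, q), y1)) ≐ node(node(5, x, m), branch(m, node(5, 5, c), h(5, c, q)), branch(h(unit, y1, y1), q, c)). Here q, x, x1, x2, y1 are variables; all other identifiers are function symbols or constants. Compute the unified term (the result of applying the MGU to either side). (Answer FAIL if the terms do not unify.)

FAIL

Decompose node/3: node(5, node(c, m, m), m) ≐ node(5, x, m),  x1 ≐ branch(m, node(5, 5, c), h(5, c, q)),  branch(x2, h(m, 5, q), y1) ≐ branch(h(unit, y1, y1), q, c).
Decompose node/3: 5 ≐ 5,  node(c, m, m) ≐ x,  m ≐ m.
Delete trivial equation 5 ≐ 5.
Bind x := node(c, m, m); no other remaining equation mentions x.
Delete trivial equation m ≐ m.
Bind x1 := branch(m, node(5, 5, c), h(5, c, q)); no other remaining equation mentions x1.
Decompose branch/3: x2 ≐ h(unit, y1, y1),  h(m, 5, q) ≐ q,  y1 ≐ c.
Bind x2 := h(unit, y1, y1); no other remaining equation mentions x2.
Occurs check fails: q occurs in h(m, 5, q); the equation q ≐ h(m, 5, q) has no finite solution.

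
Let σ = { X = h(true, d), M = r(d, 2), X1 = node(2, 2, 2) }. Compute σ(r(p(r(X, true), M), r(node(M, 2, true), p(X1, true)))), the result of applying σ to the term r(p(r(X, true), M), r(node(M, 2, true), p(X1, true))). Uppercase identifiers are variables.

r(p(r(h(true, d), true), r(d, 2)), r(node(r(d, 2), 2, true), p(node(2, 2, 2), true)))

Replace each occurrence of X with h(true, d).
Replace each occurrence of M with r(d, 2).
Replace each occurrence of X1 with node(2, 2, 2).
Result: r(p(r(h(true, d), true), r(d, 2)), r(node(r(d, 2), 2, true), p(node(2, 2, 2), true))).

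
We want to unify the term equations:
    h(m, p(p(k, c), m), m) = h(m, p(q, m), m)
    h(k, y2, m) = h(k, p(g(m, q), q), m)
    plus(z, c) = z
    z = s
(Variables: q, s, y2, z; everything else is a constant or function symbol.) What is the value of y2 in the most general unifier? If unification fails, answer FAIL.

FAIL

Decompose h/3: m = m,  p(p(k, c), m) = p(q, m),  m = m.
Delete trivial equation m = m.
Decompose p/2: p(k, c) = q,  m = m.
Bind q := p(k, c); substituting into the one remaining equation that mentions q gives: h(k, y2, m) = h(k, p(g(m, p(k, c)), p(k, c)), m).
Delete trivial equation m = m.
Delete trivial equation m = m.
Decompose h/3: k = k,  y2 = p(g(m, p(k, c)), p(k, c)),  m = m.
Delete trivial equation k = k.
Bind y2 := p(g(m, p(k, c)), p(k, c)); no other remaining equation mentions y2.
Delete trivial equation m = m.
Occurs check fails: z occurs in plus(z, c); the equation z = plus(z, c) has no finite solution.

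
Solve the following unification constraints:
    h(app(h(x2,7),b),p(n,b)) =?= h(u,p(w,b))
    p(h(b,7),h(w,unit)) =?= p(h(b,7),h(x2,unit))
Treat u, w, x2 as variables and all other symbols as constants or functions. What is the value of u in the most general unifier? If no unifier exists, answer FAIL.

Decompose h/2: app(h(x2,7),b) =?= u,  p(n,b) =?= p(w,b).
Bind u := app(h(x2,7),b); no other remaining equation mentions u.
Decompose p/2: n =?= w,  b =?= b.
Bind w := n; substituting into the one remaining equation that mentions w gives: p(h(b,7),h(n,unit)) =?= p(h(b,7),h(x2,unit)).
Delete trivial equation b =?= b.
Decompose p/2: h(b,7) =?= h(b,7),  h(n,unit) =?= h(x2,unit).
Delete trivial equation h(b,7) =?= h(b,7).
Decompose h/2: n =?= x2,  unit =?= unit.
Bind x2 := n; no other remaining equation mentions x2. Substituting into the earlier binding gives u := app(h(n,7),b).
Delete trivial equation unit =?= unit.
MGU = { u ↦ app(h(n,7),b), w ↦ n, x2 ↦ n }, so u ↦ app(h(n,7),b).

app(h(n,7),b)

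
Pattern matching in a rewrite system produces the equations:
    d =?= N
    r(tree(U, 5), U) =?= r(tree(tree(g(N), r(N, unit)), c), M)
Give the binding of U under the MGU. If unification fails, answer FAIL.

FAIL

Bind N := d; substituting into the remaining equation gives: r(tree(U, 5), U) =?= r(tree(tree(g(d), r(d, unit)), c), M).
Decompose r/2: tree(U, 5) =?= tree(tree(g(d), r(d, unit)), c),  U =?= M.
Decompose tree/2: U =?= tree(g(d), r(d, unit)),  5 =?= c.
Bind U := tree(g(d), r(d, unit)); substituting into the one remaining equation that mentions U gives: tree(g(d), r(d, unit)) =?= M.
Clash: constants 5 and c differ; no unifier exists.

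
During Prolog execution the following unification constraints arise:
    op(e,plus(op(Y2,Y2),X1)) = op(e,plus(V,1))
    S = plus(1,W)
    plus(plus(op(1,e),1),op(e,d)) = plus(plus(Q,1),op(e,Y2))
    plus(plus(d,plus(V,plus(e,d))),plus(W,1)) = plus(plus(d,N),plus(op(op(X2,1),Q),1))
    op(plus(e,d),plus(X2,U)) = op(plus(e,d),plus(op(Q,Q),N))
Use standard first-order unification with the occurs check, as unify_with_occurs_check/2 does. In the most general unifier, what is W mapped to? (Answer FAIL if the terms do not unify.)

Decompose op/2: e = e,  plus(op(Y2,Y2),X1) = plus(V,1).
Delete trivial equation e = e.
Decompose plus/2: op(Y2,Y2) = V,  X1 = 1.
Bind V := op(Y2,Y2); substituting into the one remaining equation that mentions V gives: plus(plus(d,plus(op(Y2,Y2),plus(e,d))),plus(W,1)) = plus(plus(d,N),plus(op(op(X2,1),Q),1)).
Bind X1 := 1; no other remaining equation mentions X1.
Bind S := plus(1,W); no other remaining equation mentions S.
Decompose plus/2: plus(op(1,e),1) = plus(Q,1),  op(e,d) = op(e,Y2).
Decompose plus/2: op(1,e) = Q,  1 = 1.
Bind Q := op(1,e); substituting into the 2 remaining equations that mention Q gives: plus(plus(d,plus(op(Y2,Y2),plus(e,d))),plus(W,1)) = plus(plus(d,N),plus(op(op(X2,1),op(1,e)),1)),  op(plus(e,d),plus(X2,U)) = op(plus(e,d),plus(op(op(1,e),op(1,e)),N)).
Delete trivial equation 1 = 1.
Decompose op/2: e = e,  d = Y2.
Delete trivial equation e = e.
Bind Y2 := d; substituting into the one remaining equation that mentions Y2 gives: plus(plus(d,plus(op(d,d),plus(e,d))),plus(W,1)) = plus(plus(d,N),plus(op(op(X2,1),op(1,e)),1)). Substituting into the earlier binding gives V := op(d,d).
Decompose plus/2: plus(d,plus(op(d,d),plus(e,d))) = plus(d,N),  plus(W,1) = plus(op(op(X2,1),op(1,e)),1).
Decompose plus/2: d = d,  plus(op(d,d),plus(e,d)) = N.
Delete trivial equation d = d.
Bind N := plus(op(d,d),plus(e,d)); substituting into the one remaining equation that mentions N gives: op(plus(e,d),plus(X2,U)) = op(plus(e,d),plus(op(op(1,e),op(1,e)),plus(op(d,d),plus(e,d)))).
Decompose plus/2: W = op(op(X2,1),op(1,e)),  1 = 1.
Bind W := op(op(X2,1),op(1,e)); no other remaining equation mentions W. Substituting into the earlier binding gives S := plus(1,op(op(X2,1),op(1,e))).
Delete trivial equation 1 = 1.
Decompose op/2: plus(e,d) = plus(e,d),  plus(X2,U) = plus(op(op(1,e),op(1,e)),plus(op(d,d),plus(e,d))).
Delete trivial equation plus(e,d) = plus(e,d).
Decompose plus/2: X2 = op(op(1,e),op(1,e)),  U = plus(op(d,d),plus(e,d)).
Bind X2 := op(op(1,e),op(1,e)); no other remaining equation mentions X2. Substituting into the earlier bindings gives S := plus(1,op(op(op(op(1,e),op(1,e)),1),op(1,e))), W := op(op(op(op(1,e),op(1,e)),1),op(1,e)).
Bind U := plus(op(d,d),plus(e,d)).
MGU = { V = op(d,d), X1 = 1, S = plus(1,op(op(op(op(1,e),op(1,e)),1),op(1,e))), Q = op(1,e), Y2 = d, N = plus(op(d,d),plus(e,d)), W = op(op(op(op(1,e),op(1,e)),1),op(1,e)), X2 = op(op(1,e),op(1,e)), U = plus(op(d,d),plus(e,d)) }, so W = op(op(op(op(1,e),op(1,e)),1),op(1,e)).

op(op(op(op(1,e),op(1,e)),1),op(1,e))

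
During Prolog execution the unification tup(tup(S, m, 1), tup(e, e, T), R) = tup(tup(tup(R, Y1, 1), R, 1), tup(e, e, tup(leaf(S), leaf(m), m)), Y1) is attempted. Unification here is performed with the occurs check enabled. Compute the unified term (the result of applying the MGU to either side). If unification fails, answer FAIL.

Decompose tup/3: tup(S, m, 1) = tup(tup(R, Y1, 1), R, 1),  tup(e, e, T) = tup(e, e, tup(leaf(S), leaf(m), m)),  R = Y1.
Decompose tup/3: S = tup(R, Y1, 1),  m = R,  1 = 1.
Bind S := tup(R, Y1, 1); substituting into the one remaining equation that mentions S gives: tup(e, e, T) = tup(e, e, tup(leaf(tup(R, Y1, 1)), leaf(m), m)).
Bind R := m; substituting into the 2 remaining equations that mention R gives: tup(e, e, T) = tup(e, e, tup(leaf(tup(m, Y1, 1)), leaf(m), m)),  m = Y1. Substituting into the earlier binding gives S := tup(m, Y1, 1).
Delete trivial equation 1 = 1.
Decompose tup/3: e = e,  e = e,  T = tup(leaf(tup(m, Y1, 1)), leaf(m), m).
Delete trivial equation e = e.
Delete trivial equation e = e.
Bind T := tup(leaf(tup(m, Y1, 1)), leaf(m), m); no other remaining equation mentions T.
Bind Y1 := m. Substituting into the earlier bindings gives S := tup(m, m, 1), T := tup(leaf(tup(m, m, 1)), leaf(m), m).
Applying the MGU to either side gives tup(tup(tup(m, m, 1), m, 1), tup(e, e, tup(leaf(tup(m, m, 1)), leaf(m), m)), m).

tup(tup(tup(m, m, 1), m, 1), tup(e, e, tup(leaf(tup(m, m, 1)), leaf(m), m)), m)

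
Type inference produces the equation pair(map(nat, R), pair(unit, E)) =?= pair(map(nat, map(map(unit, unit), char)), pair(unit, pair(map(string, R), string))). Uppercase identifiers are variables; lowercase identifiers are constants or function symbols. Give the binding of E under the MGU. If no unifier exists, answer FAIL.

Decompose pair/2: map(nat, R) =?= map(nat, map(map(unit, unit), char)),  pair(unit, E) =?= pair(unit, pair(map(string, R), string)).
Decompose map/2: nat =?= nat,  R =?= map(map(unit, unit), char).
Delete trivial equation nat =?= nat.
Bind R := map(map(unit, unit), char); substituting into the remaining equation gives: pair(unit, E) =?= pair(unit, pair(map(string, map(map(unit, unit), char)), string)).
Decompose pair/2: unit =?= unit,  E =?= pair(map(string, map(map(unit, unit), char)), string).
Delete trivial equation unit =?= unit.
Bind E := pair(map(string, map(map(unit, unit), char)), string).
MGU = { R -> map(map(unit, unit), char), E -> pair(map(string, map(map(unit, unit), char)), string) }, so E -> pair(map(string, map(map(unit, unit), char)), string).

pair(map(string, map(map(unit, unit), char)), string)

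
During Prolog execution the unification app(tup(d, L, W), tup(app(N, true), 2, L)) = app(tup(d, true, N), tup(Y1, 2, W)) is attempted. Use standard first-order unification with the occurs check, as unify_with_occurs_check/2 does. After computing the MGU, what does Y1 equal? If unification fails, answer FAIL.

Decompose app/2: tup(d, L, W) = tup(d, true, N),  tup(app(N, true), 2, L) = tup(Y1, 2, W).
Decompose tup/3: d = d,  L = true,  W = N.
Delete trivial equation d = d.
Bind L := true; substituting into the one remaining equation that mentions L gives: tup(app(N, true), 2, true) = tup(Y1, 2, W).
Bind W := N; substituting into the remaining equation gives: tup(app(N, true), 2, true) = tup(Y1, 2, N).
Decompose tup/3: app(N, true) = Y1,  2 = 2,  true = N.
Bind Y1 := app(N, true); no other remaining equation mentions Y1.
Delete trivial equation 2 = 2.
Bind N := true. Substituting into the earlier bindings gives W := true, Y1 := app(true, true).
MGU = { L -> true, W -> true, Y1 -> app(true, true), N -> true }, so Y1 -> app(true, true).

app(true, true)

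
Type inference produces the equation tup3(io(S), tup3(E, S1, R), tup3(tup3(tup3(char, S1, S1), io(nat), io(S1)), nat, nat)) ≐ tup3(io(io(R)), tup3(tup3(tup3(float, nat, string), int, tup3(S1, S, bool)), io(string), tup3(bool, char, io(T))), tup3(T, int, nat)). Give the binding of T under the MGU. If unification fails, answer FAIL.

Decompose tup3/3: io(S) ≐ io(io(R)),  tup3(E, S1, R) ≐ tup3(tup3(tup3(float, nat, string), int, tup3(S1, S, bool)), io(string), tup3(bool, char, io(T))),  tup3(tup3(tup3(char, S1, S1), io(nat), io(S1)), nat, nat) ≐ tup3(T, int, nat).
Decompose io/1: S ≐ io(R).
Bind S := io(R); substituting into the one remaining equation that mentions S gives: tup3(E, S1, R) ≐ tup3(tup3(tup3(float, nat, string), int, tup3(S1, io(R), bool)), io(string), tup3(bool, char, io(T))).
Decompose tup3/3: E ≐ tup3(tup3(float, nat, string), int, tup3(S1, io(R), bool)),  S1 ≐ io(string),  R ≐ tup3(bool, char, io(T)).
Bind E := tup3(tup3(float, nat, string), int, tup3(S1, io(R), bool)); no other remaining equation mentions E.
Bind S1 := io(string); substituting into the one remaining equation that mentions S1 gives: tup3(tup3(tup3(char, io(string), io(string)), io(nat), io(io(string))), nat, nat) ≐ tup3(T, int, nat). Substituting into the earlier binding gives E := tup3(tup3(float, nat, string), int, tup3(io(string), io(R), bool)).
Bind R := tup3(bool, char, io(T)); no other remaining equation mentions R. Substituting into the earlier bindings gives S := io(tup3(bool, char, io(T))), E := tup3(tup3(float, nat, string), int, tup3(io(string), io(tup3(bool, char, io(T))), bool)).
Decompose tup3/3: tup3(tup3(char, io(string), io(string)), io(nat), io(io(string))) ≐ T,  nat ≐ int,  nat ≐ nat.
Bind T := tup3(tup3(char, io(string), io(string)), io(nat), io(io(string))); no other remaining equation mentions T. Substituting into the earlier bindings gives S := io(tup3(bool, char, io(tup3(tup3(char, io(string), io(string)), io(nat), io(io(string)))))), E := tup3(tup3(float, nat, string), int, tup3(io(string), io(tup3(bool, char, io(tup3(tup3(char, io(string), io(string)), io(nat), io(io(string)))))), bool)), R := tup3(bool, char, io(tup3(tup3(char, io(string), io(string)), io(nat), io(io(string))))).
Clash: constants nat and int differ; no unifier exists.

FAIL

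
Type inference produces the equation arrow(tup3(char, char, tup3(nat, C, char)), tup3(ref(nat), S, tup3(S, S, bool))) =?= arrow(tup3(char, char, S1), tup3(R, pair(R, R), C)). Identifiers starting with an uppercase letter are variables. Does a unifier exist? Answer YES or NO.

Decompose arrow/2: tup3(char, char, tup3(nat, C, char)) =?= tup3(char, char, S1),  tup3(ref(nat), S, tup3(S, S, bool)) =?= tup3(R, pair(R, R), C).
Decompose tup3/3: char =?= char,  char =?= char,  tup3(nat, C, char) =?= S1.
Delete trivial equation char =?= char.
Delete trivial equation char =?= char.
Bind S1 := tup3(nat, C, char); no other remaining equation mentions S1.
Decompose tup3/3: ref(nat) =?= R,  S =?= pair(R, R),  tup3(S, S, bool) =?= C.
Bind R := ref(nat); substituting into the one remaining equation that mentions R gives: S =?= pair(ref(nat), ref(nat)).
Bind S := pair(ref(nat), ref(nat)); substituting into the remaining equation gives: tup3(pair(ref(nat), ref(nat)), pair(ref(nat), ref(nat)), bool) =?= C.
Bind C := tup3(pair(ref(nat), ref(nat)), pair(ref(nat), ref(nat)), bool). Substituting into the earlier binding gives S1 := tup3(nat, tup3(pair(ref(nat), ref(nat)), pair(ref(nat), ref(nat)), bool), char).
No equations remain and no clash or occurs-check failure arose, so a unifier exists.

YES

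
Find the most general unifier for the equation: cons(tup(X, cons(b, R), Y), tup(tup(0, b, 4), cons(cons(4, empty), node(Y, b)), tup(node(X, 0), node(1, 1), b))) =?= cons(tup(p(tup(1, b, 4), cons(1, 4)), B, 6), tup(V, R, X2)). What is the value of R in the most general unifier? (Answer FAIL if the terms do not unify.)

Decompose cons/2: tup(X, cons(b, R), Y) =?= tup(p(tup(1, b, 4), cons(1, 4)), B, 6),  tup(tup(0, b, 4), cons(cons(4, empty), node(Y, b)), tup(node(X, 0), node(1, 1), b)) =?= tup(V, R, X2).
Decompose tup/3: X =?= p(tup(1, b, 4), cons(1, 4)),  cons(b, R) =?= B,  Y =?= 6.
Bind X := p(tup(1, b, 4), cons(1, 4)); substituting into the one remaining equation that mentions X gives: tup(tup(0, b, 4), cons(cons(4, empty), node(Y, b)), tup(node(p(tup(1, b, 4), cons(1, 4)), 0), node(1, 1), b)) =?= tup(V, R, X2).
Bind B := cons(b, R); no other remaining equation mentions B.
Bind Y := 6; substituting into the remaining equation gives: tup(tup(0, b, 4), cons(cons(4, empty), node(6, b)), tup(node(p(tup(1, b, 4), cons(1, 4)), 0), node(1, 1), b)) =?= tup(V, R, X2).
Decompose tup/3: tup(0, b, 4) =?= V,  cons(cons(4, empty), node(6, b)) =?= R,  tup(node(p(tup(1, b, 4), cons(1, 4)), 0), node(1, 1), b) =?= X2.
Bind V := tup(0, b, 4); no other remaining equation mentions V.
Bind R := cons(cons(4, empty), node(6, b)); no other remaining equation mentions R. Substituting into the earlier binding gives B := cons(b, cons(cons(4, empty), node(6, b))).
Bind X2 := tup(node(p(tup(1, b, 4), cons(1, 4)), 0), node(1, 1), b).
MGU = { X := p(tup(1, b, 4), cons(1, 4)), B := cons(b, cons(cons(4, empty), node(6, b))), Y := 6, V := tup(0, b, 4), R := cons(cons(4, empty), node(6, b)), X2 := tup(node(p(tup(1, b, 4), cons(1, 4)), 0), node(1, 1), b) }, so R := cons(cons(4, empty), node(6, b)).

cons(cons(4, empty), node(6, b))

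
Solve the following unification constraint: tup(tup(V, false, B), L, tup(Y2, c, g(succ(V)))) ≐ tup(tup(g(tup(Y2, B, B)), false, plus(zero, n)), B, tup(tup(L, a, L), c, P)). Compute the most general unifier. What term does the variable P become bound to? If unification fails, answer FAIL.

Decompose tup/3: tup(V, false, B) ≐ tup(g(tup(Y2, B, B)), false, plus(zero, n)),  L ≐ B,  tup(Y2, c, g(succ(V))) ≐ tup(tup(L, a, L), c, P).
Decompose tup/3: V ≐ g(tup(Y2, B, B)),  false ≐ false,  B ≐ plus(zero, n).
Bind V := g(tup(Y2, B, B)); substituting into the one remaining equation that mentions V gives: tup(Y2, c, g(succ(g(tup(Y2, B, B))))) ≐ tup(tup(L, a, L), c, P).
Delete trivial equation false ≐ false.
Bind B := plus(zero, n); substituting into the remaining equations gives: L ≐ plus(zero, n),  tup(Y2, c, g(succ(g(tup(Y2, plus(zero, n), plus(zero, n)))))) ≐ tup(tup(L, a, L), c, P). Substituting into the earlier binding gives V := g(tup(Y2, plus(zero, n), plus(zero, n))).
Bind L := plus(zero, n); substituting into the remaining equation gives: tup(Y2, c, g(succ(g(tup(Y2, plus(zero, n), plus(zero, n)))))) ≐ tup(tup(plus(zero, n), a, plus(zero, n)), c, P).
Decompose tup/3: Y2 ≐ tup(plus(zero, n), a, plus(zero, n)),  c ≐ c,  g(succ(g(tup(Y2, plus(zero, n), plus(zero, n))))) ≐ P.
Bind Y2 := tup(plus(zero, n), a, plus(zero, n)); substituting into the one remaining equation that mentions Y2 gives: g(succ(g(tup(tup(plus(zero, n), a, plus(zero, n)), plus(zero, n), plus(zero, n))))) ≐ P. Substituting into the earlier binding gives V := g(tup(tup(plus(zero, n), a, plus(zero, n)), plus(zero, n), plus(zero, n))).
Delete trivial equation c ≐ c.
Bind P := g(succ(g(tup(tup(plus(zero, n), a, plus(zero, n)), plus(zero, n), plus(zero, n))))).
MGU = { V -> g(tup(tup(plus(zero, n), a, plus(zero, n)), plus(zero, n), plus(zero, n))), B -> plus(zero, n), L -> plus(zero, n), Y2 -> tup(plus(zero, n), a, plus(zero, n)), P -> g(succ(g(tup(tup(plus(zero, n), a, plus(zero, n)), plus(zero, n), plus(zero, n))))) }, so P -> g(succ(g(tup(tup(plus(zero, n), a, plus(zero, n)), plus(zero, n), plus(zero, n))))).

g(succ(g(tup(tup(plus(zero, n), a, plus(zero, n)), plus(zero, n), plus(zero, n)))))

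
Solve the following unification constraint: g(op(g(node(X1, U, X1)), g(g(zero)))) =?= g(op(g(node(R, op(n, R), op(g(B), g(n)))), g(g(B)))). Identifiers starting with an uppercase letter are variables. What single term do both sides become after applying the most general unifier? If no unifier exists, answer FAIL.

g(op(g(node(op(g(zero), g(n)), op(n, op(g(zero), g(n))), op(g(zero), g(n)))), g(g(zero))))

Decompose g/1: op(g(node(X1, U, X1)), g(g(zero))) =?= op(g(node(R, op(n, R), op(g(B), g(n)))), g(g(B))).
Decompose op/2: g(node(X1, U, X1)) =?= g(node(R, op(n, R), op(g(B), g(n)))),  g(g(zero)) =?= g(g(B)).
Decompose g/1: node(X1, U, X1) =?= node(R, op(n, R), op(g(B), g(n))).
Decompose node/3: X1 =?= R,  U =?= op(n, R),  X1 =?= op(g(B), g(n)).
Bind X1 := R; substituting into the one remaining equation that mentions X1 gives: R =?= op(g(B), g(n)).
Bind U := op(n, R); no other remaining equation mentions U.
Bind R := op(g(B), g(n)); no other remaining equation mentions R. Substituting into the earlier bindings gives X1 := op(g(B), g(n)), U := op(n, op(g(B), g(n))).
Decompose g/1: g(zero) =?= g(B).
Decompose g/1: zero =?= B.
Bind B := zero. Substituting into the earlier bindings gives X1 := op(g(zero), g(n)), U := op(n, op(g(zero), g(n))), R := op(g(zero), g(n)).
Applying the MGU to either side gives g(op(g(node(op(g(zero), g(n)), op(n, op(g(zero), g(n))), op(g(zero), g(n)))), g(g(zero)))).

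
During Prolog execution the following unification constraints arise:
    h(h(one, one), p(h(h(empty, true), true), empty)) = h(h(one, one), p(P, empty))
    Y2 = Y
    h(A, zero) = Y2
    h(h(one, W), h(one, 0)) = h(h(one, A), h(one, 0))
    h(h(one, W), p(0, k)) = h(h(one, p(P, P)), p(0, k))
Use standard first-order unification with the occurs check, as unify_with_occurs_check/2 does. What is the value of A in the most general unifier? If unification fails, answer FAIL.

p(h(h(empty, true), true), h(h(empty, true), true))

Decompose h/2: h(one, one) = h(one, one),  p(h(h(empty, true), true), empty) = p(P, empty).
Delete trivial equation h(one, one) = h(one, one).
Decompose p/2: h(h(empty, true), true) = P,  empty = empty.
Bind P := h(h(empty, true), true); substituting into the one remaining equation that mentions P gives: h(h(one, W), p(0, k)) = h(h(one, p(h(h(empty, true), true), h(h(empty, true), true))), p(0, k)).
Delete trivial equation empty = empty.
Bind Y2 := Y; substituting into the one remaining equation that mentions Y2 gives: h(A, zero) = Y.
Bind Y := h(A, zero); no other remaining equation mentions Y. Substituting into the earlier binding gives Y2 := h(A, zero).
Decompose h/2: h(one, W) = h(one, A),  h(one, 0) = h(one, 0).
Decompose h/2: one = one,  W = A.
Delete trivial equation one = one.
Bind W := A; substituting into the one remaining equation that mentions W gives: h(h(one, A), p(0, k)) = h(h(one, p(h(h(empty, true), true), h(h(empty, true), true))), p(0, k)).
Delete trivial equation h(one, 0) = h(one, 0).
Decompose h/2: h(one, A) = h(one, p(h(h(empty, true), true), h(h(empty, true), true))),  p(0, k) = p(0, k).
Decompose h/2: one = one,  A = p(h(h(empty, true), true), h(h(empty, true), true)).
Delete trivial equation one = one.
Bind A := p(h(h(empty, true), true), h(h(empty, true), true)); no other remaining equation mentions A. Substituting into the earlier bindings gives Y2 := h(p(h(h(empty, true), true), h(h(empty, true), true)), zero), Y := h(p(h(h(empty, true), true), h(h(empty, true), true)), zero), W := p(h(h(empty, true), true), h(h(empty, true), true)).
Delete trivial equation p(0, k) = p(0, k).
MGU = { P ↦ h(h(empty, true), true), Y2 ↦ h(p(h(h(empty, true), true), h(h(empty, true), true)), zero), Y ↦ h(p(h(h(empty, true), true), h(h(empty, true), true)), zero), W ↦ p(h(h(empty, true), true), h(h(empty, true), true)), A ↦ p(h(h(empty, true), true), h(h(empty, true), true)) }, so A ↦ p(h(h(empty, true), true), h(h(empty, true), true)).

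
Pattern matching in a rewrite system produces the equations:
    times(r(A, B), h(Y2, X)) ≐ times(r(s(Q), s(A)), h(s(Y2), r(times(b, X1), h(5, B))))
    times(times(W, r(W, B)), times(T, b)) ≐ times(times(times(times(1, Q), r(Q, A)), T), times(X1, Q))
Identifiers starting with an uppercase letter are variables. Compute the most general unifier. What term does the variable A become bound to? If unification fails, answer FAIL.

FAIL

Decompose times/2: r(A, B) ≐ r(s(Q), s(A)),  h(Y2, X) ≐ h(s(Y2), r(times(b, X1), h(5, B))).
Decompose r/2: A ≐ s(Q),  B ≐ s(A).
Bind A := s(Q); substituting into the 2 remaining equations that mention A gives: B ≐ s(s(Q)),  times(times(W, r(W, B)), times(T, b)) ≐ times(times(times(times(1, Q), r(Q, s(Q))), T), times(X1, Q)).
Bind B := s(s(Q)); substituting into the remaining equations gives: h(Y2, X) ≐ h(s(Y2), r(times(b, X1), h(5, s(s(Q))))),  times(times(W, r(W, s(s(Q)))), times(T, b)) ≐ times(times(times(times(1, Q), r(Q, s(Q))), T), times(X1, Q)).
Decompose h/2: Y2 ≐ s(Y2),  X ≐ r(times(b, X1), h(5, s(s(Q)))).
Occurs check fails: Y2 occurs in s(Y2); the equation Y2 ≐ s(Y2) has no finite solution.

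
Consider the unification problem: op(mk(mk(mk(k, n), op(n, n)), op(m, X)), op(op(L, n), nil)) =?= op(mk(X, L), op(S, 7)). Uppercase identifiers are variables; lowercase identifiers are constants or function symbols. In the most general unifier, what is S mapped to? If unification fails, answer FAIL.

Decompose op/2: mk(mk(mk(k, n), op(n, n)), op(m, X)) =?= mk(X, L),  op(op(L, n), nil) =?= op(S, 7).
Decompose mk/2: mk(mk(k, n), op(n, n)) =?= X,  op(m, X) =?= L.
Bind X := mk(mk(k, n), op(n, n)); substituting into the one remaining equation that mentions X gives: op(m, mk(mk(k, n), op(n, n))) =?= L.
Bind L := op(m, mk(mk(k, n), op(n, n))); substituting into the remaining equation gives: op(op(op(m, mk(mk(k, n), op(n, n))), n), nil) =?= op(S, 7).
Decompose op/2: op(op(m, mk(mk(k, n), op(n, n))), n) =?= S,  nil =?= 7.
Bind S := op(op(m, mk(mk(k, n), op(n, n))), n); no other remaining equation mentions S.
Clash: constants nil and 7 differ; no unifier exists.

FAIL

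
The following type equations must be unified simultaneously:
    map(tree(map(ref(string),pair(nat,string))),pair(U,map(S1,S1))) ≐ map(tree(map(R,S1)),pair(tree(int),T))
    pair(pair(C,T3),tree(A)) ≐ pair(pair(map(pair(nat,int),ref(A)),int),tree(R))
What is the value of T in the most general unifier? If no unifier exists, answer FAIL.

map(pair(nat,string),pair(nat,string))

Decompose map/2: tree(map(ref(string),pair(nat,string))) ≐ tree(map(R,S1)),  pair(U,map(S1,S1)) ≐ pair(tree(int),T).
Decompose tree/1: map(ref(string),pair(nat,string)) ≐ map(R,S1).
Decompose map/2: ref(string) ≐ R,  pair(nat,string) ≐ S1.
Bind R := ref(string); substituting into the one remaining equation that mentions R gives: pair(pair(C,T3),tree(A)) ≐ pair(pair(map(pair(nat,int),ref(A)),int),tree(ref(string))).
Bind S1 := pair(nat,string); substituting into the one remaining equation that mentions S1 gives: pair(U,map(pair(nat,string),pair(nat,string))) ≐ pair(tree(int),T).
Decompose pair/2: U ≐ tree(int),  map(pair(nat,string),pair(nat,string)) ≐ T.
Bind U := tree(int); no other remaining equation mentions U.
Bind T := map(pair(nat,string),pair(nat,string)); no other remaining equation mentions T.
Decompose pair/2: pair(C,T3) ≐ pair(map(pair(nat,int),ref(A)),int),  tree(A) ≐ tree(ref(string)).
Decompose pair/2: C ≐ map(pair(nat,int),ref(A)),  T3 ≐ int.
Bind C := map(pair(nat,int),ref(A)); no other remaining equation mentions C.
Bind T3 := int; no other remaining equation mentions T3.
Decompose tree/1: A ≐ ref(string).
Bind A := ref(string). Substituting into the earlier binding gives C := map(pair(nat,int),ref(ref(string))).
MGU = { R ↦ ref(string), S1 ↦ pair(nat,string), U ↦ tree(int), T ↦ map(pair(nat,string),pair(nat,string)), C ↦ map(pair(nat,int),ref(ref(string))), T3 ↦ int, A ↦ ref(string) }, so T ↦ map(pair(nat,string),pair(nat,string)).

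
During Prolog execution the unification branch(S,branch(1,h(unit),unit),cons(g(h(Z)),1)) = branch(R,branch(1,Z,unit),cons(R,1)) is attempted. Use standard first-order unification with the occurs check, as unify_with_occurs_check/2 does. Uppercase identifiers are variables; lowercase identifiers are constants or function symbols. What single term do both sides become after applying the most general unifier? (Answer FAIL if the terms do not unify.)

Decompose branch/3: S = R,  branch(1,h(unit),unit) = branch(1,Z,unit),  cons(g(h(Z)),1) = cons(R,1).
Bind S := R; no other remaining equation mentions S.
Decompose branch/3: 1 = 1,  h(unit) = Z,  unit = unit.
Delete trivial equation 1 = 1.
Bind Z := h(unit); substituting into the one remaining equation that mentions Z gives: cons(g(h(h(unit))),1) = cons(R,1).
Delete trivial equation unit = unit.
Decompose cons/2: g(h(h(unit))) = R,  1 = 1.
Bind R := g(h(h(unit))); no other remaining equation mentions R. Substituting into the earlier binding gives S := g(h(h(unit))).
Delete trivial equation 1 = 1.
Applying the MGU to either side gives branch(g(h(h(unit))),branch(1,h(unit),unit),cons(g(h(h(unit))),1)).

branch(g(h(h(unit))),branch(1,h(unit),unit),cons(g(h(h(unit))),1))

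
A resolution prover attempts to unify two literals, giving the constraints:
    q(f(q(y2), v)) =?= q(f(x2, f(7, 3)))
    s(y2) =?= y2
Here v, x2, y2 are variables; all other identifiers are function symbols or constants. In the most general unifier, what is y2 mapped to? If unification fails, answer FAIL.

FAIL

Decompose q/1: f(q(y2), v) =?= f(x2, f(7, 3)).
Decompose f/2: q(y2) =?= x2,  v =?= f(7, 3).
Bind x2 := q(y2); no other remaining equation mentions x2.
Bind v := f(7, 3); no other remaining equation mentions v.
Occurs check fails: y2 occurs in s(y2); the equation y2 =?= s(y2) has no finite solution.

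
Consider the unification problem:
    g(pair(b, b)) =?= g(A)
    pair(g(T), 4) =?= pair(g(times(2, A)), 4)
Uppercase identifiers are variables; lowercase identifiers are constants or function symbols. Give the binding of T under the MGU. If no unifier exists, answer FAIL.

times(2, pair(b, b))

Decompose g/1: pair(b, b) =?= A.
Bind A := pair(b, b); substituting into the remaining equation gives: pair(g(T), 4) =?= pair(g(times(2, pair(b, b))), 4).
Decompose pair/2: g(T) =?= g(times(2, pair(b, b))),  4 =?= 4.
Decompose g/1: T =?= times(2, pair(b, b)).
Bind T := times(2, pair(b, b)); no other remaining equation mentions T.
Delete trivial equation 4 =?= 4.
MGU = { A := pair(b, b), T := times(2, pair(b, b)) }, so T := times(2, pair(b, b)).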